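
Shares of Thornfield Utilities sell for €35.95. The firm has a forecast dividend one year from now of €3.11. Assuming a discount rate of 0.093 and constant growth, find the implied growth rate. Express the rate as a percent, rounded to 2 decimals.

0.65%

From P₀ = D₁/(r − g), the implied growth is g = r − D₁/P₀.
g = 0.093 − 3.11/35.95 = 0.093 − 0.08651 = 0.00649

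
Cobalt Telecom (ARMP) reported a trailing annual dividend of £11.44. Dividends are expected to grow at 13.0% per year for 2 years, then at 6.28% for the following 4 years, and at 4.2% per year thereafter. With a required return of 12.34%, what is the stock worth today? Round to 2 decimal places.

Three-stage DDM. Project D₁…D_6; terminal Gordon value at t=6 with g = 0.042; discount at r = 0.1234.
D_1 = 12.9272
D_2 = 14.6077
D_3 = 15.5251
D_4 = 16.5001
D_5 = 17.5363
D_6 = 18.6376
TV_6 = 19.4203/(0.1234−0.042) = 238.5791
P₀ = Σ Dₜ/(1+r)ᵗ + TV_6/(1+r)^6 = 182.1585

£182.16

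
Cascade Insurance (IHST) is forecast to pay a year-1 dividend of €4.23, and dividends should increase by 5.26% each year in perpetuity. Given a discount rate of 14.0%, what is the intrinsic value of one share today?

€48.40

Gordon growth model: P₀ = D₁/(r − g), with D₁ = 4.23 given directly.
P₀ = 4.2300 / (0.14 − 0.0526) = 4.2300 / 0.0874 = 48.3982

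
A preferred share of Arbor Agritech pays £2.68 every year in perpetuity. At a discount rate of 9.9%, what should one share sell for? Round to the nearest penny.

Zero-growth DDM (perpetuity): P₀ = D/r = 2.68 / 0.099 = 27.0707

£27.07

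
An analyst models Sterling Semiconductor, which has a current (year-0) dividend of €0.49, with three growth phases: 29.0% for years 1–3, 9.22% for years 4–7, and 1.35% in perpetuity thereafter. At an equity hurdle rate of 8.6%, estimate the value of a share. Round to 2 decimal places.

Three-stage DDM. Project D₁…D_7; terminal Gordon value at t=7 with g = 0.0135; discount at r = 0.086.
D_1 = 0.6321
D_2 = 0.8154
D_3 = 1.0519
D_4 = 1.1489
D_5 = 1.2548
D_6 = 1.3705
D_7 = 1.4968
TV_7 = 1.5170/(0.086−0.0135) = 20.9247
P₀ = Σ Dₜ/(1+r)ᵗ + TV_7/(1+r)^7 = 17.1718

€17.17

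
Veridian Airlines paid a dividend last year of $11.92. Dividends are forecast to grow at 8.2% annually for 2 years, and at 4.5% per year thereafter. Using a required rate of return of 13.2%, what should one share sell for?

$153.09

Two-stage DDM. Project D₁…D_2 at 0.082, terminal growth 0.045, discount at r = 0.132.
D_1 = 12.8974
D_2 = 13.9550
Terminal value at t=2: TV = D_3/(r−g) = 14.5830/(0.132−0.045) = 167.6208
P₀ = 12.8974/(1+0.132)^1 + 13.9550/(1+0.132)^2 + 167.6208/(1+0.132)^2 = 153.0919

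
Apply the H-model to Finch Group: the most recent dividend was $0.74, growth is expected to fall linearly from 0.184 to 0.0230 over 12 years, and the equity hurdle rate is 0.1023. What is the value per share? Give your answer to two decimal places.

$18.56

H-model: P₀ = D₀[(1+g_L) + H(g_S−g_L)]/(r−g_L), with H = 12/2 = 6.
P₀ = 0.74 × [(1+0.023) + 6×(0.184−0.023)] / (0.1023−0.023)
   = 0.74 × 1.9890 / 0.0793 = 18.5607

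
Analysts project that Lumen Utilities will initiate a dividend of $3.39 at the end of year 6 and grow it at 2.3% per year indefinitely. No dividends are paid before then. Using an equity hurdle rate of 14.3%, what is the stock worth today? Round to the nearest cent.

Deferred-dividend DDM. At t=5 the remaining stream is a growing perpetuity with first payment D_6 = 3.39.
V_5 = D_6/(r−g) = 3.39/(0.143−0.023) = 28.2500
P₀ = V_5/(1+r)^5 = 28.2500/(1+0.143)^5 = 14.4806

$14.48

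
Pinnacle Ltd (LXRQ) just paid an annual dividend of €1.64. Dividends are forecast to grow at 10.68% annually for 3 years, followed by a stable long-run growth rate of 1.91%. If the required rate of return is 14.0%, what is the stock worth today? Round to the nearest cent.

Two-stage DDM. Project D₁…D_3 at 0.1068, terminal growth 0.0191, discount at r = 0.14.
D_1 = 1.8152
D_2 = 2.0090
D_3 = 2.2236
Terminal value at t=3: TV = D_4/(r−g) = 2.2660/(0.14−0.0191) = 18.7431
P₀ = 1.8152/(1+0.14)^1 + 2.0090/(1+0.14)^2 + 2.2236/(1+0.14)^3 + 18.7431/(1+0.14)^3 = 17.2900

€17.29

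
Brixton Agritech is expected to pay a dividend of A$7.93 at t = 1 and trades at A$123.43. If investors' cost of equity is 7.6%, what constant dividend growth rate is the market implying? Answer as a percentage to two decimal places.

1.18%

From P₀ = D₁/(r − g), the implied growth is g = r − D₁/P₀.
g = 0.076 − 7.93/123.43 = 0.076 − 0.06425 = 0.01175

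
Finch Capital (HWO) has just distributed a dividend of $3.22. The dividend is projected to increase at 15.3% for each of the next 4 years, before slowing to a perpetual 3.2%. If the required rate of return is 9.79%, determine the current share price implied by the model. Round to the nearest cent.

Two-stage DDM. Project D₁…D_4 at 0.153, terminal growth 0.032, discount at r = 0.0979.
D_1 = 3.7127
D_2 = 4.2807
D_3 = 4.9356
D_4 = 5.6908
Terminal value at t=4: TV = D_5/(r−g) = 5.8729/(0.0979−0.032) = 89.1184
P₀ = 3.7127/(1+0.0979)^1 + 4.2807/(1+0.0979)^2 + 4.9356/(1+0.0979)^3 + 5.6908/(1+0.0979)^4 + 89.1184/(1+0.0979)^4 = 75.9153

$75.92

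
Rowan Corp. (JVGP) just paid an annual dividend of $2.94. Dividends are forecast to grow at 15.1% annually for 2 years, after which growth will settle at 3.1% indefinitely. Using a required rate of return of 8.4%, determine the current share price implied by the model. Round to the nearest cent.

Two-stage DDM. Project D₁…D_2 at 0.151, terminal growth 0.031, discount at r = 0.084.
D_1 = 3.3839
D_2 = 3.8949
Terminal value at t=2: TV = D_3/(r−g) = 4.0157/(0.084−0.031) = 75.7671
P₀ = 3.3839/(1+0.084)^1 + 3.8949/(1+0.084)^2 + 75.7671/(1+0.084)^2 = 70.9160

$70.92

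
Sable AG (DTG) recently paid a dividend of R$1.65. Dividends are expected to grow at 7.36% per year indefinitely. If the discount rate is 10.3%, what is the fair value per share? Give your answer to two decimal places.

R$60.25

Gordon growth model: P₀ = D₁/(r − g). D₁ = 1.65 × (1 + 0.0736) = 1.7714.
P₀ = 1.7714 / (0.103 − 0.0736) = 1.7714 / 0.0294 = 60.2531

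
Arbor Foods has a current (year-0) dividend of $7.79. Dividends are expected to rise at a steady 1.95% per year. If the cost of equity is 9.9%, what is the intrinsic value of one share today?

Gordon growth model: P₀ = D₁/(r − g). D₁ = 7.79 × (1 + 0.0195) = 7.9419.
P₀ = 7.9419 / (0.099 − 0.0195) = 7.9419 / 0.0795 = 99.8982

$99.90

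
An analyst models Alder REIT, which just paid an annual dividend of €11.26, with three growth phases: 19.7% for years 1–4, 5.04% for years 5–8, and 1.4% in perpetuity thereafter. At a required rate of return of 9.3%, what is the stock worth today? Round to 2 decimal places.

Three-stage DDM. Project D₁…D_8; terminal Gordon value at t=8 with g = 0.014; discount at r = 0.093.
D_1 = 13.4782
D_2 = 16.1334
D_3 = 19.3117
D_4 = 23.1161
D_5 = 24.2812
D_6 = 25.5049
D_7 = 26.7904
D_8 = 28.1406
TV_8 = 28.5346/(0.093−0.014) = 361.1975
P₀ = Σ Dₜ/(1+r)ᵗ + TV_8/(1+r)^8 = 292.8698

€292.87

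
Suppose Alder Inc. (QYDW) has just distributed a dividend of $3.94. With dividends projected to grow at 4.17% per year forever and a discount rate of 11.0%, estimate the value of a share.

Gordon growth model: P₀ = D₁/(r − g). D₁ = 3.94 × (1 + 0.0417) = 4.1043.
P₀ = 4.1043 / (0.11 − 0.0417) = 4.1043 / 0.0683 = 60.0922

$60.09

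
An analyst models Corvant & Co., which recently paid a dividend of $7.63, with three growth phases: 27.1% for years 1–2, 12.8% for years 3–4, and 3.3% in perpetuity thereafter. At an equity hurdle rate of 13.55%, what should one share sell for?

Three-stage DDM. Project D₁…D_4; terminal Gordon value at t=4 with g = 0.033; discount at r = 0.1355.
D_1 = 9.6977
D_2 = 12.3258
D_3 = 13.9035
D_4 = 15.6832
TV_4 = 16.2007/(0.1355−0.033) = 158.0557
P₀ = Σ Dₜ/(1+r)ᵗ + TV_4/(1+r)^4 = 132.1044

$132.10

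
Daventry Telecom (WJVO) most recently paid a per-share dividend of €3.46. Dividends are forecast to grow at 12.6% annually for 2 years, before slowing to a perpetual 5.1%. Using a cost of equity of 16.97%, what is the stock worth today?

€34.93

Two-stage DDM. Project D₁…D_2 at 0.126, terminal growth 0.051, discount at r = 0.1697.
D_1 = 3.8960
D_2 = 4.3869
Terminal value at t=2: TV = D_3/(r−g) = 4.6106/(0.1697−0.051) = 38.8423
P₀ = 3.8960/(1+0.1697)^1 + 4.3869/(1+0.1697)^2 + 38.8423/(1+0.1697)^2 = 34.9264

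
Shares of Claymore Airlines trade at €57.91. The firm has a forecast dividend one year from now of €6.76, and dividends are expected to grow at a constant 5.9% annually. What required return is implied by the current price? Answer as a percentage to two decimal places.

Rearranging the constant-growth DDM: r = D₁/P₀ + g.
r = 6.7600 / 57.91 + 0.059 = 0.11673 + 0.059 = 0.17573

17.57%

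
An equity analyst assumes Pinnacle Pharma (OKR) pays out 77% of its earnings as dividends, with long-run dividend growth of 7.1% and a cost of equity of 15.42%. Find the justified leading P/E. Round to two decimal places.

9.25

Justified leading P/E = b/(r−g) = 0.77/(0.1542−0.071) = 9.2548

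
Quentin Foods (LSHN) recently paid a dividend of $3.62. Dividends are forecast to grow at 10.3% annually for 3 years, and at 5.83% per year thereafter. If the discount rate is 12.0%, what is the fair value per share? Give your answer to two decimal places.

$69.84

Two-stage DDM. Project D₁…D_3 at 0.103, terminal growth 0.0583, discount at r = 0.12.
D_1 = 3.9929
D_2 = 4.4041
D_3 = 4.8577
Terminal value at t=3: TV = D_4/(r−g) = 5.1410/(0.12−0.0583) = 83.3218
P₀ = 3.9929/(1+0.12)^1 + 4.4041/(1+0.12)^2 + 4.8577/(1+0.12)^3 + 83.3218/(1+0.12)^3 = 69.8405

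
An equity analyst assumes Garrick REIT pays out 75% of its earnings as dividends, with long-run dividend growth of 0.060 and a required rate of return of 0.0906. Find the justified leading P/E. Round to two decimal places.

Justified leading P/E = b/(r−g) = 0.75/(0.0906−0.06) = 24.5098

24.51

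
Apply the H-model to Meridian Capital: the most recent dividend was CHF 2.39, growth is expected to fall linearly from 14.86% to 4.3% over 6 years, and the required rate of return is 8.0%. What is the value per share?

H-model: P₀ = D₀[(1+g_L) + H(g_S−g_L)]/(r−g_L), with H = 6/2 = 3.
P₀ = 2.39 × [(1+0.043) + 3×(0.1486−0.043)] / (0.08−0.043)
   = 2.39 × 1.3598 / 0.037 = 87.8357

CHF 87.84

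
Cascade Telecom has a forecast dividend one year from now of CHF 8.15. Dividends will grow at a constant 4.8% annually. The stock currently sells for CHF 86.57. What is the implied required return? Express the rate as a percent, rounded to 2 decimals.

14.21%

Rearranging the constant-growth DDM: r = D₁/P₀ + g.
r = 8.1500 / 86.57 + 0.048 = 0.09414 + 0.048 = 0.14214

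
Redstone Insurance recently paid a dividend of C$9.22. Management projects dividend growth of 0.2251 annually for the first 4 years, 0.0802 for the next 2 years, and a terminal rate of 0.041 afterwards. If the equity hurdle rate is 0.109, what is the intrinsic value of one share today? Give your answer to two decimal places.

Three-stage DDM. Project D₁…D_6; terminal Gordon value at t=6 with g = 0.041; discount at r = 0.109.
D_1 = 11.2954
D_2 = 13.8380
D_3 = 16.9530
D_4 = 20.7691
D_5 = 22.4348
D_6 = 24.2340
TV_6 = 25.2276/(0.109−0.041) = 370.9943
P₀ = Σ Dₜ/(1+r)ᵗ + TV_6/(1+r)^6 = 273.4219

C$273.42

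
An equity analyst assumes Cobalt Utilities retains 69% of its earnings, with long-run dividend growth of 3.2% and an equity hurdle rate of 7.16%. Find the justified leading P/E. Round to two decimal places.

7.83

Payout ratio b = 1 − 0.69 = 0.31.
Justified leading P/E = b/(r−g) = 0.31/(0.0716−0.032) = 7.8283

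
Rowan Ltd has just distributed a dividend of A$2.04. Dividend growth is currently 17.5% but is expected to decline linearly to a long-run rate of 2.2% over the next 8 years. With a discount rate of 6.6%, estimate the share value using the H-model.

A$75.76

H-model: P₀ = D₀[(1+g_L) + H(g_S−g_L)]/(r−g_L), with H = 8/2 = 4.
P₀ = 2.04 × [(1+0.022) + 4×(0.175−0.022)] / (0.066−0.022)
   = 2.04 × 1.6340 / 0.044 = 75.7582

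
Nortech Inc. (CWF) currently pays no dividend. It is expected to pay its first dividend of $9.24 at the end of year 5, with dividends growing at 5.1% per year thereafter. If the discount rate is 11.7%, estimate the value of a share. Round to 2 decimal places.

Deferred-dividend DDM. At t=4 the remaining stream is a growing perpetuity with first payment D_5 = 9.24.
V_4 = D_5/(r−g) = 9.24/(0.117−0.051) = 140.0000
P₀ = V_4/(1+r)^4 = 140.0000/(1+0.117)^4 = 89.9322

$89.93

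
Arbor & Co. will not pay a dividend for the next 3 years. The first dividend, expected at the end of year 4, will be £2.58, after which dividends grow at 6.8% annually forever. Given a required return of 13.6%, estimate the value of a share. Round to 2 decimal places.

Deferred-dividend DDM. At t=3 the remaining stream is a growing perpetuity with first payment D_4 = 2.58.
V_3 = D_4/(r−g) = 2.58/(0.136−0.068) = 37.9412
P₀ = V_3/(1+r)^3 = 37.9412/(1+0.136)^3 = 25.8807

£25.88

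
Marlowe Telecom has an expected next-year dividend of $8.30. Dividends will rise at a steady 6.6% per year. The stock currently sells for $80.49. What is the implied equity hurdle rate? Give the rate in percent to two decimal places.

16.91%

Rearranging the constant-growth DDM: r = D₁/P₀ + g.
r = 8.3000 / 80.49 + 0.066 = 0.10312 + 0.066 = 0.16912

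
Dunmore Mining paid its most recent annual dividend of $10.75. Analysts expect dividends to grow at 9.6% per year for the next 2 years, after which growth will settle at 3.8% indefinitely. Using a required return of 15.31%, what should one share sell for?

Two-stage DDM. Project D₁…D_2 at 0.096, terminal growth 0.038, discount at r = 0.1531.
D_1 = 11.7820
D_2 = 12.9131
Terminal value at t=2: TV = D_3/(r−g) = 13.4038/(0.1531−0.038) = 116.4532
P₀ = 11.7820/(1+0.1531)^1 + 12.9131/(1+0.1531)^2 + 116.4532/(1+0.1531)^2 = 107.5119

$107.51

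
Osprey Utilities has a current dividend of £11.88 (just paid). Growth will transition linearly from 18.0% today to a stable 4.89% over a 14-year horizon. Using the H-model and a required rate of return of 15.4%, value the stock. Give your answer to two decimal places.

£222.30

H-model: P₀ = D₀[(1+g_L) + H(g_S−g_L)]/(r−g_L), with H = 14/2 = 7.
P₀ = 11.88 × [(1+0.0489) + 7×(0.18−0.0489)] / (0.154−0.0489)
   = 11.88 × 1.9666 / 0.1051 = 222.2950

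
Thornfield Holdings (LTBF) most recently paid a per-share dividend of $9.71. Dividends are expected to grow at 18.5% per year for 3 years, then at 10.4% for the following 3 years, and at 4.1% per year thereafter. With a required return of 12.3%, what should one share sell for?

Three-stage DDM. Project D₁…D_6; terminal Gordon value at t=6 with g = 0.041; discount at r = 0.123.
D_1 = 11.5064
D_2 = 13.6350
D_3 = 16.1575
D_4 = 17.8379
D_5 = 19.6930
D_6 = 21.7411
TV_6 = 22.6325/(0.123−0.041) = 276.0059
P₀ = Σ Dₜ/(1+r)ᵗ + TV_6/(1+r)^6 = 203.1542

$203.15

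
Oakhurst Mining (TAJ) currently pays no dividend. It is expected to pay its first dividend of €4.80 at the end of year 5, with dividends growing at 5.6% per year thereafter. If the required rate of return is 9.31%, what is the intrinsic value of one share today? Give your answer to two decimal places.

Deferred-dividend DDM. At t=4 the remaining stream is a growing perpetuity with first payment D_5 = 4.80.
V_4 = D_5/(r−g) = 4.80/(0.0931−0.056) = 129.3801
P₀ = V_4/(1+r)^4 = 129.3801/(1+0.0931)^4 = 90.6208

€90.62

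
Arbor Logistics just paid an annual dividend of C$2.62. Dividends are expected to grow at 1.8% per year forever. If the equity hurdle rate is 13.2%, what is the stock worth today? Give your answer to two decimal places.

C$23.40

Gordon growth model: P₀ = D₁/(r − g). D₁ = 2.62 × (1 + 0.018) = 2.6672.
P₀ = 2.6672 / (0.132 − 0.018) = 2.6672 / 0.114 = 23.3961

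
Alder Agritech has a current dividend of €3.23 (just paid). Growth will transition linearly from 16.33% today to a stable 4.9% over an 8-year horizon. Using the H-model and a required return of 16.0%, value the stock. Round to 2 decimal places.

€43.83

H-model: P₀ = D₀[(1+g_L) + H(g_S−g_L)]/(r−g_L), with H = 8/2 = 4.
P₀ = 3.23 × [(1+0.049) + 4×(0.1633−0.049)] / (0.16−0.049)
   = 3.23 × 1.5062 / 0.111 = 43.8291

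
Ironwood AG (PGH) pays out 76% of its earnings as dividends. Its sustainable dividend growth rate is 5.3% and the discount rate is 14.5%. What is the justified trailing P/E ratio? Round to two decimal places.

Justified trailing P/E = b(1+g)/(r−g) = 0.76×(1+0.053)/(0.145−0.053) = 8.6987

8.70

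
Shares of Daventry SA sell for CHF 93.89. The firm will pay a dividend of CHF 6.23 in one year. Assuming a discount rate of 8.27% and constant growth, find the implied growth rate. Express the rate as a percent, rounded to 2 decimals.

1.63%

From P₀ = D₁/(r − g), the implied growth is g = r − D₁/P₀.
g = 0.0827 − 6.23/93.89 = 0.0827 − 0.06635 = 0.01635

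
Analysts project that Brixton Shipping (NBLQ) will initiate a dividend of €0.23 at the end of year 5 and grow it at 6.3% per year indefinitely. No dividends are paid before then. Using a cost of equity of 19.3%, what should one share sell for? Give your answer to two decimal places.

Deferred-dividend DDM. At t=4 the remaining stream is a growing perpetuity with first payment D_5 = 0.23.
V_4 = D_5/(r−g) = 0.23/(0.193−0.063) = 1.7692
P₀ = V_4/(1+r)^4 = 1.7692/(1+0.193)^4 = 0.8734

€0.87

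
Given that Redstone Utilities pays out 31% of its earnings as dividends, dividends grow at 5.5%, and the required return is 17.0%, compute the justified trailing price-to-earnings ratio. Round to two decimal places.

Justified trailing P/E = b(1+g)/(r−g) = 0.31×(1+0.055)/(0.17−0.055) = 2.8439

2.84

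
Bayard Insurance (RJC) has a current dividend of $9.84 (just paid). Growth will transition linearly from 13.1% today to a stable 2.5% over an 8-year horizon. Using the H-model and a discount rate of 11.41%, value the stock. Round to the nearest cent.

$160.02

H-model: P₀ = D₀[(1+g_L) + H(g_S−g_L)]/(r−g_L), with H = 8/2 = 4.
P₀ = 9.84 × [(1+0.025) + 4×(0.131−0.025)] / (0.1141−0.025)
   = 9.84 × 1.4490 / 0.0891 = 160.0242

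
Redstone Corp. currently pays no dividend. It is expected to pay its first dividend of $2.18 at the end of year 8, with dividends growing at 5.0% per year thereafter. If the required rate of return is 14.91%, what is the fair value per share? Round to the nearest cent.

Deferred-dividend DDM. At t=7 the remaining stream is a growing perpetuity with first payment D_8 = 2.18.
V_7 = D_8/(r−g) = 2.18/(0.1491−0.05) = 21.9980
P₀ = V_7/(1+r)^7 = 21.9980/(1+0.1491)^7 = 8.3153

$8.32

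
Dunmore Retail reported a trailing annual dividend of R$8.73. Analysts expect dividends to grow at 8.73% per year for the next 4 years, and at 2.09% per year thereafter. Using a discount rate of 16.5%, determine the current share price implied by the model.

R$76.40

Two-stage DDM. Project D₁…D_4 at 0.0873, terminal growth 0.0209, discount at r = 0.165.
D_1 = 9.4921
D_2 = 10.3208
D_3 = 11.2218
D_4 = 12.2015
Terminal value at t=4: TV = D_5/(r−g) = 12.4565/(0.165−0.0209) = 86.4432
P₀ = 9.4921/(1+0.165)^1 + 10.3208/(1+0.165)^2 + 11.2218/(1+0.165)^3 + 12.2015/(1+0.165)^4 + 86.4432/(1+0.165)^4 = 76.4005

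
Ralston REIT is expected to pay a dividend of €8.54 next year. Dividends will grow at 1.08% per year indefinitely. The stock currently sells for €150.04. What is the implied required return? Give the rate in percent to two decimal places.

Rearranging the constant-growth DDM: r = D₁/P₀ + g.
r = 8.5400 / 150.04 + 0.0108 = 0.05692 + 0.0108 = 0.06772

6.77%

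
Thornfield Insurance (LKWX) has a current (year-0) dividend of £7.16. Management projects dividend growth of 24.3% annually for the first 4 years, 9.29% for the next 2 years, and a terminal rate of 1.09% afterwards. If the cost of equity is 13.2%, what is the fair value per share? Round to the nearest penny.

£137.13

Three-stage DDM. Project D₁…D_6; terminal Gordon value at t=6 with g = 0.0109; discount at r = 0.132.
D_1 = 8.8999
D_2 = 11.0626
D_3 = 13.7508
D_4 = 17.0922
D_5 = 18.6800
D_6 = 20.4154
TV_6 = 20.6380/(0.132−0.0109) = 170.4207
P₀ = Σ Dₜ/(1+r)ᵗ + TV_6/(1+r)^6 = 137.1280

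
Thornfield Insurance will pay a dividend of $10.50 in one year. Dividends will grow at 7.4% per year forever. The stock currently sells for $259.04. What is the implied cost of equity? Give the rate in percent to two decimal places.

Rearranging the constant-growth DDM: r = D₁/P₀ + g.
r = 10.5000 / 259.04 + 0.074 = 0.04053 + 0.074 = 0.11453

11.45%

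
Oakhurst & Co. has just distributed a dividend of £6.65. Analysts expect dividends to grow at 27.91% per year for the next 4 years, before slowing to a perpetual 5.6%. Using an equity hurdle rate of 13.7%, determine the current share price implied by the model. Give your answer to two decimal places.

£174.88

Two-stage DDM. Project D₁…D_4 at 0.2791, terminal growth 0.056, discount at r = 0.137.
D_1 = 8.5060
D_2 = 10.8800
D_3 = 13.9167
D_4 = 17.8008
Terminal value at t=4: TV = D_5/(r−g) = 18.7977/(0.137−0.056) = 232.0698
P₀ = 8.5060/(1+0.137)^1 + 10.8800/(1+0.137)^2 + 13.9167/(1+0.137)^3 + 17.8008/(1+0.137)^4 + 232.0698/(1+0.137)^4 = 174.8761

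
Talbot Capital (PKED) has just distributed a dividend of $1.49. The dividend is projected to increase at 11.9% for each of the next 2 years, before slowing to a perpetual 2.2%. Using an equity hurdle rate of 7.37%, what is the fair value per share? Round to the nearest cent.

Two-stage DDM. Project D₁…D_2 at 0.119, terminal growth 0.022, discount at r = 0.0737.
D_1 = 1.6673
D_2 = 1.8657
Terminal value at t=2: TV = D_3/(r−g) = 1.9068/(0.0737−0.022) = 36.8813
P₀ = 1.6673/(1+0.0737)^1 + 1.8657/(1+0.0737)^2 + 36.8813/(1+0.0737)^2 = 35.1632

$35.16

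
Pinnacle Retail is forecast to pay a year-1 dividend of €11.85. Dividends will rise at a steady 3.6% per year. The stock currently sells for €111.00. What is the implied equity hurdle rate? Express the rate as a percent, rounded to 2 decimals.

Rearranging the constant-growth DDM: r = D₁/P₀ + g.
r = 11.8500 / 111.00 + 0.036 = 0.10676 + 0.036 = 0.14276

14.28%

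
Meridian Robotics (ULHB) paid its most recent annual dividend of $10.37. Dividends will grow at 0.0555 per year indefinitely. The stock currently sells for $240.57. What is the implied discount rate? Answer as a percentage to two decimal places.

Rearranging the constant-growth DDM: r = D₁/P₀ + g.
D₁ = 10.37 × (1 + 0.0555) = 10.9455.
r = 10.9455 / 240.57 + 0.0555 = 0.04550 + 0.0555 = 0.10100

10.10%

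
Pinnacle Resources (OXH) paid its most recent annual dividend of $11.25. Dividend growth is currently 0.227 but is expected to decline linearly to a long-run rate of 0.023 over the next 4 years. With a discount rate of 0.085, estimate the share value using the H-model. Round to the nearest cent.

$259.66

H-model: P₀ = D₀[(1+g_L) + H(g_S−g_L)]/(r−g_L), with H = 4/2 = 2.
P₀ = 11.25 × [(1+0.023) + 2×(0.227−0.023)] / (0.085−0.023)
   = 11.25 × 1.4310 / 0.062 = 259.6573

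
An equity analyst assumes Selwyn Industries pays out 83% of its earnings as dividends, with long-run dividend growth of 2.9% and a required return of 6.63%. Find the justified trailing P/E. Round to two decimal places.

Justified trailing P/E = b(1+g)/(r−g) = 0.83×(1+0.029)/(0.0663−0.029) = 22.8973

22.90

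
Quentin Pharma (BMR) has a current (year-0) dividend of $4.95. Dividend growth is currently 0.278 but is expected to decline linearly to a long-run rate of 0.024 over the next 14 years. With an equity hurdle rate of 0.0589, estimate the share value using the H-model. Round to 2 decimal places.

H-model: P₀ = D₀[(1+g_L) + H(g_S−g_L)]/(r−g_L), with H = 14/2 = 7.
P₀ = 4.95 × [(1+0.024) + 7×(0.278−0.024)] / (0.0589−0.024)
   = 4.95 × 2.8020 / 0.0349 = 397.4183

$397.42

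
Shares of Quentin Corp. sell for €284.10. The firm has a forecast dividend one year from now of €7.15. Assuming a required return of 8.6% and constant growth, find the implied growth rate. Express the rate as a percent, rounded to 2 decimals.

From P₀ = D₁/(r − g), the implied growth is g = r − D₁/P₀.
g = 0.086 − 7.15/284.10 = 0.086 − 0.02517 = 0.06083

6.08%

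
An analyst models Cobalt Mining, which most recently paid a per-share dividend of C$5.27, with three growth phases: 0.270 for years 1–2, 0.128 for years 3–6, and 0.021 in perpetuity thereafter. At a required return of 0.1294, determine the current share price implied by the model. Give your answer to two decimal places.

Three-stage DDM. Project D₁…D_6; terminal Gordon value at t=6 with g = 0.021; discount at r = 0.1294.
D_1 = 6.6929
D_2 = 8.5000
D_3 = 9.5880
D_4 = 10.8152
D_5 = 12.1996
D_6 = 13.7611
TV_6 = 14.0501/(0.1294−0.021) = 129.6137
P₀ = Σ Dₜ/(1+r)ᵗ + TV_6/(1+r)^6 = 101.6172

C$101.62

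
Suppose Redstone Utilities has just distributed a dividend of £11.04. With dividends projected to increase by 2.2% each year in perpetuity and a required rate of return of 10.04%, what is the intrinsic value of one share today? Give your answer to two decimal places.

Gordon growth model: P₀ = D₁/(r − g). D₁ = 11.04 × (1 + 0.022) = 11.2829.
P₀ = 11.2829 / (0.1004 − 0.022) = 11.2829 / 0.0784 = 143.9143

£143.91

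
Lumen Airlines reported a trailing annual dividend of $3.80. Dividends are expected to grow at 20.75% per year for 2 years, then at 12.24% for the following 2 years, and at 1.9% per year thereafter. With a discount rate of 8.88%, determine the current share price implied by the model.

Three-stage DDM. Project D₁…D_4; terminal Gordon value at t=4 with g = 0.019; discount at r = 0.0888.
D_1 = 4.5885
D_2 = 5.5406
D_3 = 6.2188
D_4 = 6.9800
TV_4 = 7.1126/(0.0888−0.019) = 101.8995
P₀ = Σ Dₜ/(1+r)ᵗ + TV_4/(1+r)^4 = 91.1795

$91.18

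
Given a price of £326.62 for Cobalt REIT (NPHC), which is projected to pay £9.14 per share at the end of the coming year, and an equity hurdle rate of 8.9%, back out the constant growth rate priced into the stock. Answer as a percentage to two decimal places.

From P₀ = D₁/(r − g), the implied growth is g = r − D₁/P₀.
g = 0.089 − 9.14/326.62 = 0.089 − 0.02798 = 0.06102

6.10%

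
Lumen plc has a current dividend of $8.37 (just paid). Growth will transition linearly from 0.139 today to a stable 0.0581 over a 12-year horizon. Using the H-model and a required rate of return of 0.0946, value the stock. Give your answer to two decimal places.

$353.95

H-model: P₀ = D₀[(1+g_L) + H(g_S−g_L)]/(r−g_L), with H = 12/2 = 6.
P₀ = 8.37 × [(1+0.0581) + 6×(0.139−0.0581)] / (0.0946−0.0581)
   = 8.37 × 1.5435 / 0.0365 = 353.9478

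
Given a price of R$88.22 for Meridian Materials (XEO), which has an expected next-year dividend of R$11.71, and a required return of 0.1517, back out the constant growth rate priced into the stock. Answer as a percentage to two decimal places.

From P₀ = D₁/(r − g), the implied growth is g = r − D₁/P₀.
g = 0.1517 − 11.71/88.22 = 0.1517 − 0.13274 = 0.01896

1.90%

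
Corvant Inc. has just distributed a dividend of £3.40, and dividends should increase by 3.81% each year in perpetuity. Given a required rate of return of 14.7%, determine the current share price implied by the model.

£32.41

Gordon growth model: P₀ = D₁/(r − g). D₁ = 3.40 × (1 + 0.0381) = 3.5295.
P₀ = 3.5295 / (0.147 − 0.0381) = 3.5295 / 0.1089 = 32.4108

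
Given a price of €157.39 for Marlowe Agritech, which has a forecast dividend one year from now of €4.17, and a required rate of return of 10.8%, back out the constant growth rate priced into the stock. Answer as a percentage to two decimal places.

8.15%

From P₀ = D₁/(r − g), the implied growth is g = r − D₁/P₀.
g = 0.108 − 4.17/157.39 = 0.108 − 0.02649 = 0.08151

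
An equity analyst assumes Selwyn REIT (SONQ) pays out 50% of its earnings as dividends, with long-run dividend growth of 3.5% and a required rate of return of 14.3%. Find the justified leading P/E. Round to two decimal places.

Justified leading P/E = b/(r−g) = 0.50/(0.143−0.035) = 4.6296

4.63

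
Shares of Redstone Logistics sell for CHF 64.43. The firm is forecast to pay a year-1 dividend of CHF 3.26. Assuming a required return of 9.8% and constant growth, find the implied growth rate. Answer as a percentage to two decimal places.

From P₀ = D₁/(r − g), the implied growth is g = r − D₁/P₀.
g = 0.098 − 3.26/64.43 = 0.098 − 0.05060 = 0.04740

4.74%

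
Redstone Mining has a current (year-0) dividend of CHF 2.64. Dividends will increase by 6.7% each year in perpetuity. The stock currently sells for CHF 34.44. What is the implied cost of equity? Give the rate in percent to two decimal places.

Rearranging the constant-growth DDM: r = D₁/P₀ + g.
D₁ = 2.64 × (1 + 0.067) = 2.8169.
r = 2.8169 / 34.44 + 0.067 = 0.08179 + 0.067 = 0.14879

14.88%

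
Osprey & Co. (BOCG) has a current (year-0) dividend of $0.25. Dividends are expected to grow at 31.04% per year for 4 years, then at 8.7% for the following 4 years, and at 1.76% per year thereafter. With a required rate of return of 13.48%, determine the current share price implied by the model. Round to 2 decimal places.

Three-stage DDM. Project D₁…D_8; terminal Gordon value at t=8 with g = 0.0176; discount at r = 0.1348.
D_1 = 0.3276
D_2 = 0.4293
D_3 = 0.5625
D_4 = 0.7371
D_5 = 0.8013
D_6 = 0.8710
D_7 = 0.9468
D_8 = 1.0291
TV_8 = 1.0473/(0.1348−0.0176) = 8.9356
P₀ = Σ Dₜ/(1+r)ᵗ + TV_8/(1+r)^8 = 6.2991

$6.30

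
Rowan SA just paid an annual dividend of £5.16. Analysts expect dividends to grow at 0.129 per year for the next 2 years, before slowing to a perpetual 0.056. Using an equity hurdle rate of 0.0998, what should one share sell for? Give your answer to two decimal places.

Two-stage DDM. Project D₁…D_2 at 0.129, terminal growth 0.056, discount at r = 0.0998.
D_1 = 5.8256
D_2 = 6.5771
Terminal value at t=2: TV = D_3/(r−g) = 6.9455/(0.0998−0.056) = 158.5723
P₀ = 5.8256/(1+0.0998)^1 + 6.5771/(1+0.0998)^2 + 158.5723/(1+0.0998)^2 = 141.8338

£141.83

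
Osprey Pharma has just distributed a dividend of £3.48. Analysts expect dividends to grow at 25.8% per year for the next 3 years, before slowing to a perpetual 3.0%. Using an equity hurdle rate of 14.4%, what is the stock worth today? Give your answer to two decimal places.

Two-stage DDM. Project D₁…D_3 at 0.258, terminal growth 0.03, discount at r = 0.144.
D_1 = 4.3778
D_2 = 5.5073
D_3 = 6.9282
Terminal value at t=3: TV = D_4/(r−g) = 7.1361/(0.144−0.03) = 62.5970
P₀ = 4.3778/(1+0.144)^1 + 5.5073/(1+0.144)^2 + 6.9282/(1+0.144)^3 + 62.5970/(1+0.144)^3 = 54.4719

£54.47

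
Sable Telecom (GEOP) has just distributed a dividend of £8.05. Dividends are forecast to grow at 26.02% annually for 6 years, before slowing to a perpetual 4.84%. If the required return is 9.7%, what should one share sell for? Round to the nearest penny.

Two-stage DDM. Project D₁…D_6 at 0.2602, terminal growth 0.0484, discount at r = 0.097.
D_1 = 10.1446
D_2 = 12.7842
D_3 = 16.1107
D_4 = 20.3027
D_5 = 25.5855
D_6 = 32.2428
Terminal value at t=6: TV = D_7/(r−g) = 33.8034/(0.097−0.0484) = 695.5422
P₀ = 10.1446/(1+0.097)^1 + 12.7842/(1+0.097)^2 + 16.1107/(1+0.097)^3 + 20.3027/(1+0.097)^4 + 25.5855/(1+0.097)^5 + 32.2428/(1+0.097)^6 + 695.5422/(1+0.097)^6 = 479.8018

£479.80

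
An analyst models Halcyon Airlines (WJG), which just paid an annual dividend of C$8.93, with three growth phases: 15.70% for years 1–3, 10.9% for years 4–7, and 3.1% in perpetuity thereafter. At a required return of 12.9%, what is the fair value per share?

C$159.05

Three-stage DDM. Project D₁…D_7; terminal Gordon value at t=7 with g = 0.031; discount at r = 0.129.
D_1 = 10.3320
D_2 = 11.9541
D_3 = 13.8309
D_4 = 15.3385
D_5 = 17.0104
D_6 = 18.8645
D_7 = 20.9208
TV_7 = 21.5693/(0.129−0.031) = 220.0951
P₀ = Σ Dₜ/(1+r)ᵗ + TV_7/(1+r)^7 = 159.0477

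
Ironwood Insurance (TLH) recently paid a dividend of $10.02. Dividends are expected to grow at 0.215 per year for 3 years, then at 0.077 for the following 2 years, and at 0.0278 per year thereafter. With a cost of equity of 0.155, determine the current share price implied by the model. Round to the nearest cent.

Three-stage DDM. Project D₁…D_5; terminal Gordon value at t=5 with g = 0.0278; discount at r = 0.155.
D_1 = 12.1743
D_2 = 14.7918
D_3 = 17.9720
D_4 = 19.3559
D_5 = 20.8463
TV_5 = 21.4258/(0.155−0.0278) = 168.4416
P₀ = Σ Dₜ/(1+r)ᵗ + TV_5/(1+r)^5 = 136.2592

$136.26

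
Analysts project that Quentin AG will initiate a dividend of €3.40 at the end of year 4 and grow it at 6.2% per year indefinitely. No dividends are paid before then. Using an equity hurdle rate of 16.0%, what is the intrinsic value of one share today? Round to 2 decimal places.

Deferred-dividend DDM. At t=3 the remaining stream is a growing perpetuity with first payment D_4 = 3.40.
V_3 = D_4/(r−g) = 3.40/(0.16−0.062) = 34.6939
P₀ = V_3/(1+r)^3 = 34.6939/(1+0.16)^3 = 22.2269

€22.23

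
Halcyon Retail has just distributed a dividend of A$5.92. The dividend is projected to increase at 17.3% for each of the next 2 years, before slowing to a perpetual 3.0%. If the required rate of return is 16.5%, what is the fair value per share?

A$57.75

Two-stage DDM. Project D₁…D_2 at 0.173, terminal growth 0.03, discount at r = 0.165.
D_1 = 6.9442
D_2 = 8.1455
Terminal value at t=2: TV = D_3/(r−g) = 8.3899/(0.165−0.03) = 62.1471
P₀ = 6.9442/(1+0.165)^1 + 8.1455/(1+0.165)^2 + 62.1471/(1+0.165)^2 = 57.7521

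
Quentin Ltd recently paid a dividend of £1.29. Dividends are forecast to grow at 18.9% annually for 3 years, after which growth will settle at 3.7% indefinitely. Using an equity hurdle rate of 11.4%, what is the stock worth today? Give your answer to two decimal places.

£25.54

Two-stage DDM. Project D₁…D_3 at 0.189, terminal growth 0.037, discount at r = 0.114.
D_1 = 1.5338
D_2 = 1.8237
D_3 = 2.1684
Terminal value at t=3: TV = D_4/(r−g) = 2.2486/(0.114−0.037) = 29.2027
P₀ = 1.5338/(1+0.114)^1 + 1.8237/(1+0.114)^2 + 2.1684/(1+0.114)^3 + 29.2027/(1+0.114)^3 = 25.5385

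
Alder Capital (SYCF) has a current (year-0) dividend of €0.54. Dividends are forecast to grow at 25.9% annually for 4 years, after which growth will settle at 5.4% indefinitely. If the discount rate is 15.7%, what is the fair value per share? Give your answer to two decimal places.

Two-stage DDM. Project D₁…D_4 at 0.259, terminal growth 0.054, discount at r = 0.157.
D_1 = 0.6799
D_2 = 0.8559
D_3 = 1.0776
D_4 = 1.3567
Terminal value at t=4: TV = D_5/(r−g) = 1.4300/(0.157−0.054) = 13.8835
P₀ = 0.6799/(1+0.157)^1 + 0.8559/(1+0.157)^2 + 1.0776/(1+0.157)^3 + 1.3567/(1+0.157)^4 + 13.8835/(1+0.157)^4 = 10.4275

€10.43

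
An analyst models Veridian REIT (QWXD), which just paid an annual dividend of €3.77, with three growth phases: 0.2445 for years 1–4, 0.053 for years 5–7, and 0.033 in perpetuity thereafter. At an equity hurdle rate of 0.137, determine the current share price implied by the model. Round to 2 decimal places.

€75.64

Three-stage DDM. Project D₁…D_7; terminal Gordon value at t=7 with g = 0.033; discount at r = 0.137.
D_1 = 4.6918
D_2 = 5.8389
D_3 = 7.2665
D_4 = 9.0432
D_5 = 9.5225
D_6 = 10.0272
D_7 = 10.5586
TV_7 = 10.9070/(0.137−0.033) = 104.8753
P₀ = Σ Dₜ/(1+r)ᵗ + TV_7/(1+r)^7 = 75.6404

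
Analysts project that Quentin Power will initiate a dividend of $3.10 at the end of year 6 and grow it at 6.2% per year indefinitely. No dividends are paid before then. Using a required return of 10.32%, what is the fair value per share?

$46.05

Deferred-dividend DDM. At t=5 the remaining stream is a growing perpetuity with first payment D_6 = 3.10.
V_5 = D_6/(r−g) = 3.10/(0.1032−0.062) = 75.2427
P₀ = V_5/(1+r)^5 = 75.2427/(1+0.1032)^5 = 46.0461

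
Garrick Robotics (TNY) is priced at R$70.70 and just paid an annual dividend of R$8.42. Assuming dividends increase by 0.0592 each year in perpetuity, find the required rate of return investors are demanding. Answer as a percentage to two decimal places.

Rearranging the constant-growth DDM: r = D₁/P₀ + g.
D₁ = 8.42 × (1 + 0.0592) = 8.9185.
r = 8.9185 / 70.70 + 0.0592 = 0.12615 + 0.0592 = 0.18535

18.53%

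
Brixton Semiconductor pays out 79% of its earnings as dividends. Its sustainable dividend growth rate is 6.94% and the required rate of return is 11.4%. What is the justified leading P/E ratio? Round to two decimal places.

17.71

Justified leading P/E = b/(r−g) = 0.79/(0.114−0.0694) = 17.7130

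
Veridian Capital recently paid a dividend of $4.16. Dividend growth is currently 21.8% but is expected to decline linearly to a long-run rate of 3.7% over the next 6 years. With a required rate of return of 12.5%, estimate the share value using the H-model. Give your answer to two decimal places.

H-model: P₀ = D₀[(1+g_L) + H(g_S−g_L)]/(r−g_L), with H = 6/2 = 3.
P₀ = 4.16 × [(1+0.037) + 3×(0.218−0.037)] / (0.125−0.037)
   = 4.16 × 1.5800 / 0.088 = 74.6909

$74.69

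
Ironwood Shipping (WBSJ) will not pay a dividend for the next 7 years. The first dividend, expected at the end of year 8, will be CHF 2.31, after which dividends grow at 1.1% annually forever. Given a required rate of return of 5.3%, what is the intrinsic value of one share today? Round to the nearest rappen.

Deferred-dividend DDM. At t=7 the remaining stream is a growing perpetuity with first payment D_8 = 2.31.
V_7 = D_8/(r−g) = 2.31/(0.053−0.011) = 55.0000
P₀ = V_7/(1+r)^7 = 55.0000/(1+0.053)^7 = 38.3146

CHF 38.31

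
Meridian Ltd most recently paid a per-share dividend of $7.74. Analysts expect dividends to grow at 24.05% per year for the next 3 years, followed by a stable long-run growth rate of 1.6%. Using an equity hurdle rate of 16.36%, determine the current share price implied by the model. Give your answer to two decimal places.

Two-stage DDM. Project D₁…D_3 at 0.2405, terminal growth 0.016, discount at r = 0.1636.
D_1 = 9.6015
D_2 = 11.9106
D_3 = 14.7751
Terminal value at t=3: TV = D_4/(r−g) = 15.0115/(0.1636−0.016) = 101.7041
P₀ = 9.6015/(1+0.1636)^1 + 11.9106/(1+0.1636)^2 + 14.7751/(1+0.1636)^3 + 101.7041/(1+0.1636)^3 = 90.9812

$90.98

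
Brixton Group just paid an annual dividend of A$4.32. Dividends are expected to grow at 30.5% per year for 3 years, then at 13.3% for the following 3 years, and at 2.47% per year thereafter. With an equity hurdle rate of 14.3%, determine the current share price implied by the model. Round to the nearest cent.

A$90.19

Three-stage DDM. Project D₁…D_6; terminal Gordon value at t=6 with g = 0.0247; discount at r = 0.143.
D_1 = 5.6376
D_2 = 7.3571
D_3 = 9.6010
D_4 = 10.8779
D_5 = 12.3247
D_6 = 13.9638
TV_6 = 14.3088/(0.143−0.0247) = 120.9531
P₀ = Σ Dₜ/(1+r)ᵗ + TV_6/(1+r)^6 = 90.1885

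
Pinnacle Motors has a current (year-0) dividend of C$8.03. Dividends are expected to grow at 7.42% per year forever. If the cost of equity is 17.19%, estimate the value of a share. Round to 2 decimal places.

C$88.29

Gordon growth model: P₀ = D₁/(r − g). D₁ = 8.03 × (1 + 0.0742) = 8.6258.
P₀ = 8.6258 / (0.1719 − 0.0742) = 8.6258 / 0.0977 = 88.2889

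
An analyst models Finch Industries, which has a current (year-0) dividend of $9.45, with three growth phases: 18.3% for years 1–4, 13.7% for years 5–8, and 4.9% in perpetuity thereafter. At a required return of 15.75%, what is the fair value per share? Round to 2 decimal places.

Three-stage DDM. Project D₁…D_8; terminal Gordon value at t=8 with g = 0.049; discount at r = 0.1575.
D_1 = 11.1793
D_2 = 13.2252
D_3 = 15.6454
D_4 = 18.5085
D_5 = 21.0441
D_6 = 23.9272
D_7 = 27.2052
D_8 = 30.9323
TV_8 = 32.4480/(0.1575−0.049) = 299.0600
P₀ = Σ Dₜ/(1+r)ᵗ + TV_8/(1+r)^8 = 172.1859

$172.19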